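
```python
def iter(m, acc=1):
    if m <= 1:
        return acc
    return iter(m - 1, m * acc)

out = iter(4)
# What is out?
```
Call trace:
iter(m=4, acc=1)
  iter(m=3, acc=4)
    iter(m=2, acc=12)
      iter(m=1, acc=24)
      -> return 24
    -> return 24
  -> return 24
-> return 24

Final answer: 24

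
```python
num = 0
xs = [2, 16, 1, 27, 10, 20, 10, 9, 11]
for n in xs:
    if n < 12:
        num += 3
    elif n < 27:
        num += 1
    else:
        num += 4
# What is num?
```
Trace:
  num=0
  num=3, n=2
  num=4, n=16
  num=7, n=1
  num=11, n=27
  num=14, n=10
  num=15, n=20
  num=18, n=10
  num=21, n=9
  num=24, n=11

Final answer: 24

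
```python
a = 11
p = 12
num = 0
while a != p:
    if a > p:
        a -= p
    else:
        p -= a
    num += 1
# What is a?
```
Trace:
  a=11
  a=11, p=12
  a=11, p=12, num=0
  a=11, p=1, num=1
  a=10, p=1, num=2
  a=9, p=1, num=3
  a=8, p=1, num=4
  a=7, p=1, num=5
  a=6, p=1, num=6
  a=5, p=1, num=7
  a=4, p=1, num=8
  a=3, p=1, num=9
  a=2, p=1, num=10
  a=1, p=1, num=11

Final answer: 1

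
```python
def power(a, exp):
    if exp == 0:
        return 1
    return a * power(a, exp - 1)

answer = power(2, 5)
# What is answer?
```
Call trace:
power(a=2, exp=5)
  power(a=2, exp=4)
    power(a=2, exp=3)
      power(a=2, exp=2)
        power(a=2, exp=1)
          power(a=2, exp=0)
          -> return 1
        -> return 2
      -> return 4
    -> return 8
  -> return 16
-> return 32

Final answer: 32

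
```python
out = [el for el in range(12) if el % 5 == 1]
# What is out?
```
Trace:
  el=0
  el=1
  el=2
  el=3
  el=4
  el=5
  el=6
  el=7
  el=8
  el=9
  el=10
  el=11
  out=[1, 6, 11]

Final answer: [1, 6, 11]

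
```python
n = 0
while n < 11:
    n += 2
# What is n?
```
Trace:
  n=0
  n=2
  n=4
  n=6
  n=8
  n=10
  n=12

Final answer: 12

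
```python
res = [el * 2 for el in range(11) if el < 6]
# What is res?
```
Trace:
  el=0
  el=1
  el=2
  el=3
  el=4
  el=5
  el=6
  el=7
  el=8
  el=9
  el=10
  res=[0, 2, 4, 6, 8, 10]

Final answer: [0, 2, 4, 6, 8, 10]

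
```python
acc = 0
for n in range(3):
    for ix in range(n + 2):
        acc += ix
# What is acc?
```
Trace:
  acc=0
  acc=0, n=0, ix=0
  acc=1, n=0, ix=1
  acc=1, n=1, ix=0
  acc=2, n=1, ix=1
  acc=4, n=1, ix=2
  acc=4, n=2, ix=0
  acc=5, n=2, ix=1
  acc=7, n=2, ix=2
  acc=10, n=2, ix=3

Final answer: 10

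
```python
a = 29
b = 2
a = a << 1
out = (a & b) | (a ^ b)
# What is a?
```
Trace:
  a=29
  a=29, b=2
  a=58, b=2
  a=58, b=2, out=58

Final answer: 58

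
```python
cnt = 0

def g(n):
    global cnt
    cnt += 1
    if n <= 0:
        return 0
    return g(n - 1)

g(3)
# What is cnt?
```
Call trace:
g(n=3)
  g(n=2)
    g(n=1)
      g(n=0)
      -> return 0
    -> return 0
  -> return 0
-> return 0

cnt is incremented once per call. g is entered once for each n = 3, 2, 1, 0 (the n <= 0 call returns without recursing), i.e. 3 + 1 calls.
cnt = 4

Final answer: 4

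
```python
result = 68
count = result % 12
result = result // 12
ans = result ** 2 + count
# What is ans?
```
Trace:
  result=68
  result=68, count=8
  result=5, count=8
  result=5, count=8, ans=33

Final answer: 33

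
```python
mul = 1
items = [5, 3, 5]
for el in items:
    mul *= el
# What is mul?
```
Trace:
  mul=1
  mul=5, el=5
  mul=15, el=3
  mul=75, el=5

Final answer: 75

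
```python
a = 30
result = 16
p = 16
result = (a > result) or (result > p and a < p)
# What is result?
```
Trace:
  a=30
  a=30, result=16
  a=30, result=16, p=16
  a=30, result=True, p=16

Final answer: True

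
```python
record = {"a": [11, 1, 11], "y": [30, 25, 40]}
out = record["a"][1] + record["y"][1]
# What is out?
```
Trace:
  record={'a': [11, 1, 11], 'y': [30, 25, 40]}
  record={'a': [11, 1, 11], 'y': [30, 25, 40]}, out=26

Final answer: 26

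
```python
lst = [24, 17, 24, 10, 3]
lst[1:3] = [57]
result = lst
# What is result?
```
Trace:
  lst=[24, 17, 24, 10, 3]
  lst=[24, 57, 10, 3]
  lst=[24, 57, 10, 3], result=[24, 57, 10, 3]

Final answer: [24, 57, 10, 3]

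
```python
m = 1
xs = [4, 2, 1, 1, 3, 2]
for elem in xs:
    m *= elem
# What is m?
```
Trace:
  m=1
  m=4, elem=4
  m=8, elem=2
  m=8, elem=1
  m=8, elem=1
  m=24, elem=3
  m=48, elem=2

Final answer: 48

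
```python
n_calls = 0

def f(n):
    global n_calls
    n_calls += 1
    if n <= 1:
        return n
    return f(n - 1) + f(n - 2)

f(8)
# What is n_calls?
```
Call trace (a repeated sub-call is expanded the first time; later identical calls just restate its return value):
f(n=8)
  f(n=7)
    f(n=6)
      f(n=5)
        f(n=4)
          f(n=3)
            f(n=2)
              f(n=1)
              -> return 1
              f(n=0)
              -> return 0
            -> return 1
            f(n=1)
            -> return 1
          -> return 2
          f(n=2) -> return 1  (same call as traced above)
        -> return 3
        f(n=3) -> return 2  (same call as traced above)
      -> return 5
      f(n=4) -> return 3  (same call as traced above)
    -> return 8
    f(n=5) -> return 5  (same call as traced above)
  -> return 13
  f(n=6) -> return 8  (same call as traced above)
-> return 21

n_calls is incremented once per call, so count the calls in each subtree. Let C(n) = number of calls made by f(n).
C(0) = C(1) = 1 (base case, no recursion); C(n) = 1 + C(n - 1) + C(n - 2) otherwise.
C(2) = 1 + C(1) + C(0) = 1 + 1 + 1 = 3
C(3) = 1 + C(2) + C(1) = 1 + 3 + 1 = 5
C(4) = 1 + C(3) + C(2) = 1 + 5 + 3 = 9
C(5) = 1 + C(4) + C(3) = 1 + 9 + 5 = 15
C(6) = 1 + C(5) + C(4) = 1 + 15 + 9 = 25
C(7) = 1 + C(6) + C(5) = 1 + 25 + 15 = 41
C(8) = 1 + C(7) + C(6) = 1 + 41 + 25 = 67
n_calls = C(8) = 67

Final answer: 67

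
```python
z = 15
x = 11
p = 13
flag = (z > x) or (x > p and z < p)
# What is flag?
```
Trace:
  z=15
  z=15, x=11
  z=15, x=11, p=13
  z=15, x=11, p=13, flag=True

Final answer: True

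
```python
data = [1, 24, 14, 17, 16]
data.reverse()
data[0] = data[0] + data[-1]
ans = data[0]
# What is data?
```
Trace:
  data=[1, 24, 14, 17, 16]
  data=[16, 17, 14, 24, 1]
  data=[17, 17, 14, 24, 1]
  data=[17, 17, 14, 24, 1], ans=17

Final answer: [17, 17, 14, 24, 1]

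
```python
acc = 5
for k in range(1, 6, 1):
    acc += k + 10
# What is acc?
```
Trace:
  acc=5
  acc=16, k=1
  acc=28, k=2
  acc=41, k=3
  acc=55, k=4
  acc=70, k=5

Final answer: 70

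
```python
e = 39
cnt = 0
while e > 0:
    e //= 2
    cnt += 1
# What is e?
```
Trace:
  e=39
  e=39, cnt=0
  e=19, cnt=1
  e=9, cnt=2
  e=4, cnt=3
  e=2, cnt=4
  e=1, cnt=5
  e=0, cnt=6

Final answer: 0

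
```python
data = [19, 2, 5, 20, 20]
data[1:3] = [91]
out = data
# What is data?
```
Trace:
  data=[19, 2, 5, 20, 20]
  data=[19, 91, 20, 20]
  data=[19, 91, 20, 20], out=[19, 91, 20, 20]

Final answer: [19, 91, 20, 20]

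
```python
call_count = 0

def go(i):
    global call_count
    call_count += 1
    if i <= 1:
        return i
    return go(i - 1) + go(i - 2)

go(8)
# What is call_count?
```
Call trace (a repeated sub-call is expanded the first time; later identical calls just restate its return value):
go(i=8)
  go(i=7)
    go(i=6)
      go(i=5)
        go(i=4)
          go(i=3)
            go(i=2)
              go(i=1)
              -> return 1
              go(i=0)
              -> return 0
            -> return 1
            go(i=1)
            -> return 1
          -> return 2
          go(i=2) -> return 1  (same call as traced above)
        -> return 3
        go(i=3) -> return 2  (same call as traced above)
      -> return 5
      go(i=4) -> return 3  (same call as traced above)
    -> return 8
    go(i=5) -> return 5  (same call as traced above)
  -> return 13
  go(i=6) -> return 8  (same call as traced above)
-> return 21

call_count is incremented once per call, so count the calls in each subtree. Let C(i) = number of calls made by go(i).
C(0) = C(1) = 1 (base case, no recursion); C(i) = 1 + C(i - 1) + C(i - 2) otherwise.
C(2) = 1 + C(1) + C(0) = 1 + 1 + 1 = 3
C(3) = 1 + C(2) + C(1) = 1 + 3 + 1 = 5
C(4) = 1 + C(3) + C(2) = 1 + 5 + 3 = 9
C(5) = 1 + C(4) + C(3) = 1 + 9 + 5 = 15
C(6) = 1 + C(5) + C(4) = 1 + 15 + 9 = 25
C(7) = 1 + C(6) + C(5) = 1 + 25 + 15 = 41
C(8) = 1 + C(7) + C(6) = 1 + 41 + 25 = 67
call_count = C(8) = 67

Final answer: 67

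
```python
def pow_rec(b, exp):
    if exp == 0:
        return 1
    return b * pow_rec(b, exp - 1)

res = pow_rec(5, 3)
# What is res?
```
Call trace:
pow_rec(b=5, exp=3)
  pow_rec(b=5, exp=2)
    pow_rec(b=5, exp=1)
      pow_rec(b=5, exp=0)
      -> return 1
    -> return 5
  -> return 25
-> return 125

Final answer: 125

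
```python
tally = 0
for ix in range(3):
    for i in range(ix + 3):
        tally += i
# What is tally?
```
Trace:
  tally=0
  tally=0, ix=0, i=0
  tally=1, ix=0, i=1
  tally=3, ix=0, i=2
  tally=3, ix=1, i=0
  tally=4, ix=1, i=1
  tally=6, ix=1, i=2
  tally=9, ix=1, i=3
  tally=9, ix=2, i=0
  tally=10, ix=2, i=1
  tally=12, ix=2, i=2
  tally=15, ix=2, i=3
  tally=19, ix=2, i=4

Final answer: 19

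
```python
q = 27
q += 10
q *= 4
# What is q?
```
Trace:
  q=27
  q=37
  q=148

Final answer: 148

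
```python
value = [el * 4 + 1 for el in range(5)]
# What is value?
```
Trace:
  el=0
  el=1
  el=2
  el=3
  el=4
  value=[1, 5, 9, 13, 17]

Final answer: [1, 5, 9, 13, 17]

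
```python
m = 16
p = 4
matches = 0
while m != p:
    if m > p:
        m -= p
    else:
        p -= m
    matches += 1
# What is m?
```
Trace:
  m=16
  m=16, p=4
  m=16, p=4, matches=0
  m=12, p=4, matches=1
  m=8, p=4, matches=2
  m=4, p=4, matches=3

Final answer: 4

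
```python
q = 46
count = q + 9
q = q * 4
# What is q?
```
Trace:
  q=46
  q=46, count=55
  q=184, count=55

Final answer: 184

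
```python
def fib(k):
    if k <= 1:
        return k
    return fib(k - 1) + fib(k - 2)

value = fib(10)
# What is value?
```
Call trace (a repeated sub-call is expanded the first time; later identical calls just restate its return value):
fib(k=10)
  fib(k=9)
    fib(k=8)
      fib(k=7)
        fib(k=6)
          fib(k=5)
            fib(k=4)
              fib(k=3)
                fib(k=2)
                  fib(k=1)
                  -> return 1
                  fib(k=0)
                  -> return 0
                -> return 1
                fib(k=1)
                -> return 1
              -> return 2
              fib(k=2) -> return 1  (same call as traced above)
            -> return 3
            fib(k=3) -> return 2  (same call as traced above)
          -> return 5
          fib(k=4) -> return 3  (same call as traced above)
        -> return 8
        fib(k=5) -> return 5  (same call as traced above)
      -> return 13
      fib(k=6) -> return 8  (same call as traced above)
    -> return 21
    fib(k=7) -> return 13  (same call as traced above)
  -> return 34
  fib(k=8) -> return 21  (same call as traced above)
-> return 55

Final answer: 55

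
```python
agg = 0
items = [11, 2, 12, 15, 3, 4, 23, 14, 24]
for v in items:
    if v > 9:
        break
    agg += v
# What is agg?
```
Trace:
  agg=0
  agg=0, v=11

Final answer: 0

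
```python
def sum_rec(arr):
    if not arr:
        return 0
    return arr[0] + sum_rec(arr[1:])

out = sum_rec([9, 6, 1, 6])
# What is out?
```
Call trace:
sum_rec(arr=[9, 6, 1, 6])
  sum_rec(arr=[6, 1, 6])
    sum_rec(arr=[1, 6])
      sum_rec(arr=[6])
        sum_rec(arr=[])
        -> return 0
      -> return 6
    -> return 7
  -> return 13
-> return 22

Final answer: 22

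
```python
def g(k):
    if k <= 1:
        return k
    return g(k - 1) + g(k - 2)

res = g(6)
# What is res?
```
Call trace (a repeated sub-call is expanded the first time; later identical calls just restate its return value):
g(k=6)
  g(k=5)
    g(k=4)
      g(k=3)
        g(k=2)
          g(k=1)
          -> return 1
          g(k=0)
          -> return 0
        -> return 1
        g(k=1)
        -> return 1
      -> return 2
      g(k=2) -> return 1  (same call as traced above)
    -> return 3
    g(k=3) -> return 2  (same call as traced above)
  -> return 5
  g(k=4) -> return 3  (same call as traced above)
-> return 8

Final answer: 8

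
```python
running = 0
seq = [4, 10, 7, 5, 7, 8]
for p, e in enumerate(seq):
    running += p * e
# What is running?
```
Trace:
  running=0
  running=0, p=0, e=4
  running=10, p=1, e=10
  running=24, p=2, e=7
  running=39, p=3, e=5
  running=67, p=4, e=7
  running=107, p=5, e=8

Final answer: 107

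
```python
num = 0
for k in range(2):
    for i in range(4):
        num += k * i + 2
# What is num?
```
Trace:
  num=0
  num=2, k=0, i=0
  num=4, k=0, i=1
  num=6, k=0, i=2
  num=8, k=0, i=3
  num=10, k=1, i=0
  num=13, k=1, i=1
  num=17, k=1, i=2
  num=22, k=1, i=3

Final answer: 22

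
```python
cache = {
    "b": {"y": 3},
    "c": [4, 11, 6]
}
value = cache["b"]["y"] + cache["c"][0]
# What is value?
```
Trace:
  cache={'b': {'y': 3}, 'c': [4, 11, 6]}
  cache={'b': {'y': 3}, 'c': [4, 11, 6]}, value=7

Final answer: 7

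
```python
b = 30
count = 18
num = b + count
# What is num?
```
Trace:
  b=30
  b=30, count=18
  b=30, count=18, num=48

Final answer: 48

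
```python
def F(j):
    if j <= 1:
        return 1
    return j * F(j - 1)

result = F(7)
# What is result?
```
Call trace:
F(j=7)
  F(j=6)
    F(j=5)
      F(j=4)
        F(j=3)
          F(j=2)
            F(j=1)
            -> return 1
          -> return 2
        -> return 6
      -> return 24
    -> return 120
  -> return 720
-> return 5040

Final answer: 5040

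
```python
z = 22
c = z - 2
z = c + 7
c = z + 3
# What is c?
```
Trace:
  z=22
  z=22, c=20
  z=27, c=20
  z=27, c=30

Final answer: 30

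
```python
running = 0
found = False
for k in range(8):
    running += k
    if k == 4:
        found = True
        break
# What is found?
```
Trace:
  running=0
  running=0, found=False
  running=0, found=False, k=0
  running=1, found=False, k=1
  running=3, found=False, k=2
  running=6, found=False, k=3
  running=10, found=True, k=4

Final answer: True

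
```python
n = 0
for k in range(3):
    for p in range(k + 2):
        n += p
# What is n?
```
Trace:
  n=0
  n=0, k=0, p=0
  n=1, k=0, p=1
  n=1, k=1, p=0
  n=2, k=1, p=1
  n=4, k=1, p=2
  n=4, k=2, p=0
  n=5, k=2, p=1
  n=7, k=2, p=2
  n=10, k=2, p=3

Final answer: 10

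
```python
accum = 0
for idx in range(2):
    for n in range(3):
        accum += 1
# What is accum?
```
Trace:
  accum=0
  accum=1, idx=0, n=0
  accum=2, idx=0, n=1
  accum=3, idx=0, n=2
  accum=4, idx=1, n=0
  accum=5, idx=1, n=1
  accum=6, idx=1, n=2

Final answer: 6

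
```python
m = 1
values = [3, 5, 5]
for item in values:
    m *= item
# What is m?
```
Trace:
  m=1
  m=3, item=3
  m=15, item=5
  m=75, item=5

Final answer: 75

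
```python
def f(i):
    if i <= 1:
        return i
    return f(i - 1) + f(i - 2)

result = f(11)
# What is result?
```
Call trace (a repeated sub-call is expanded the first time; later identical calls just restate its return value):
f(i=11)
  f(i=10)
    f(i=9)
      f(i=8)
        f(i=7)
          f(i=6)
            f(i=5)
              f(i=4)
                f(i=3)
                  f(i=2)
                    f(i=1)
                    -> return 1
                    f(i=0)
                    -> return 0
                  -> return 1
                  f(i=1)
                  -> return 1
                -> return 2
                f(i=2) -> return 1  (same call as traced above)
              -> return 3
              f(i=3) -> return 2  (same call as traced above)
            -> return 5
            f(i=4) -> return 3  (same call as traced above)
          -> return 8
          f(i=5) -> return 5  (same call as traced above)
        -> return 13
        f(i=6) -> return 8  (same call as traced above)
      -> return 21
      f(i=7) -> return 13  (same call as traced above)
    -> return 34
    f(i=8) -> return 21  (same call as traced above)
  -> return 55
  f(i=9) -> return 34  (same call as traced above)
-> return 89

Final answer: 89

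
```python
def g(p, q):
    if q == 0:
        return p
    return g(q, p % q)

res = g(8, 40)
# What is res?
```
Call trace:
g(p=8, q=40)
  g(p=40, q=8)
    g(p=8, q=0)
    -> return 8
  -> return 8
-> return 8

Final answer: 8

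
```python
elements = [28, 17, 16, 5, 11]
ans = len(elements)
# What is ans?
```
Trace:
  elements=[28, 17, 16, 5, 11]
  elements=[28, 17, 16, 5, 11], ans=5

Final answer: 5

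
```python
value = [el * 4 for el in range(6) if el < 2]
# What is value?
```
Trace:
  el=0
  el=1
  el=2
  el=3
  el=4
  el=5
  value=[0, 4]

Final answer: [0, 4]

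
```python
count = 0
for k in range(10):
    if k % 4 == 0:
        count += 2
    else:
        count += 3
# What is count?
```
Trace:
  count=0
  count=2, k=0
  count=5, k=1
  count=8, k=2
  count=11, k=3
  count=13, k=4
  count=16, k=5
  count=19, k=6
  count=22, k=7
  count=24, k=8
  count=27, k=9

Final answer: 27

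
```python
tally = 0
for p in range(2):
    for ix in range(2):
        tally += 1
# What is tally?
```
Trace:
  tally=0
  tally=1, p=0, ix=0
  tally=2, p=0, ix=1
  tally=3, p=1, ix=0
  tally=4, p=1, ix=1

Final answer: 4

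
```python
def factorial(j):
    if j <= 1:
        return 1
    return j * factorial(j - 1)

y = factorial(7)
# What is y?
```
Call trace:
factorial(j=7)
  factorial(j=6)
    factorial(j=5)
      factorial(j=4)
        factorial(j=3)
          factorial(j=2)
            factorial(j=1)
            -> return 1
          -> return 2
        -> return 6
      -> return 24
    -> return 120
  -> return 720
-> return 5040

Final answer: 5040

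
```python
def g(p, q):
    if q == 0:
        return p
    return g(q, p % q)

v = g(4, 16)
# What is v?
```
Call trace:
g(p=4, q=16)
  g(p=16, q=4)
    g(p=4, q=0)
    -> return 4
  -> return 4
-> return 4

Final answer: 4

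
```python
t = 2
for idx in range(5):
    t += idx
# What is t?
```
Trace:
  t=2
  t=2, idx=0
  t=3, idx=1
  t=5, idx=2
  t=8, idx=3
  t=12, idx=4

Final answer: 12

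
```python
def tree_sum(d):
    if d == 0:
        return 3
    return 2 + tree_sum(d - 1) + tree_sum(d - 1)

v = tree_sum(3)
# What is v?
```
Call trace (a repeated sub-call is expanded the first time; later identical calls just restate its return value):
tree_sum(d=3)
  tree_sum(d=2)
    tree_sum(d=1)
      tree_sum(d=0)
      -> return 3
      tree_sum(d=0)
      -> return 3
    -> return 8
    tree_sum(d=1) -> return 8  (same call as traced above)
  -> return 18
  tree_sum(d=2) -> return 18  (same call as traced above)
-> return 38

Final answer: 38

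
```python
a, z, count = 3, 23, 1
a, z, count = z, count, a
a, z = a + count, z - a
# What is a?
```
Trace:
  a=3, z=23, count=1
  a=23, z=1, count=3
  a=26, z=-22, count=3

Final answer: 26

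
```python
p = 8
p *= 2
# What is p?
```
Trace:
  p=8
  p=16

Final answer: 16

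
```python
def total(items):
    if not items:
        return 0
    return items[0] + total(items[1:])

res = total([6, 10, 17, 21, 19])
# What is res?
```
Call trace:
total(items=[6, 10, 17, 21, 19])
  total(items=[10, 17, 21, 19])
    total(items=[17, 21, 19])
      total(items=[21, 19])
        total(items=[19])
          total(items=[])
          -> return 0
        -> return 19
      -> return 40
    -> return 57
  -> return 67
-> return 73

Final answer: 73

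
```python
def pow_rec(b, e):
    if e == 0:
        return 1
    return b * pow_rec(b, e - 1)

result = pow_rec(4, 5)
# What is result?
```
Call trace:
pow_rec(b=4, e=5)
  pow_rec(b=4, e=4)
    pow_rec(b=4, e=3)
      pow_rec(b=4, e=2)
        pow_rec(b=4, e=1)
          pow_rec(b=4, e=0)
          -> return 1
        -> return 4
      -> return 16
    -> return 64
  -> return 256
-> return 1024

Final answer: 1024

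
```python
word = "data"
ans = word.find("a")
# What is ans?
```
Trace:
  word='data'
  word='data', ans=1

Final answer: 1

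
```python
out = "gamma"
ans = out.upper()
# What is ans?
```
Trace:
  out='gamma'
  out='gamma', ans='GAMMA'

Final answer: 'GAMMA'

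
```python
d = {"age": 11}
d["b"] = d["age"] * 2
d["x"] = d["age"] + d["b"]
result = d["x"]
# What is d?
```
Trace:
  d={'age': 11}
  d={'age': 11, 'b': 22}
  d={'age': 11, 'b': 22, 'x': 33}
  d={'age': 11, 'b': 22, 'x': 33}, result=33

Final answer: {'age': 11, 'b': 22, 'x': 33}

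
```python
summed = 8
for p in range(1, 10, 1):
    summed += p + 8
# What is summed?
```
Trace:
  summed=8
  summed=17, p=1
  summed=27, p=2
  summed=38, p=3
  summed=50, p=4
  summed=63, p=5
  summed=77, p=6
  summed=92, p=7
  summed=108, p=8
  summed=125, p=9

Final answer: 125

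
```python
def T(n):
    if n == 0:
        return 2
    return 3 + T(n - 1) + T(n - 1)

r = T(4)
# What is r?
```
Call trace (a repeated sub-call is expanded the first time; later identical calls just restate its return value):
T(n=4)
  T(n=3)
    T(n=2)
      T(n=1)
        T(n=0)
        -> return 2
        T(n=0)
        -> return 2
      -> return 7
      T(n=1) -> return 7  (same call as traced above)
    -> return 17
    T(n=2) -> return 17  (same call as traced above)
  -> return 37
  T(n=3) -> return 37  (same call as traced above)
-> return 77

Final answer: 77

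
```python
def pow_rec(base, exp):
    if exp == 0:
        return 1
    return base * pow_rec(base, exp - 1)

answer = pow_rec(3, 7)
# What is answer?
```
Call trace:
pow_rec(base=3, exp=7)
  pow_rec(base=3, exp=6)
    pow_rec(base=3, exp=5)
      pow_rec(base=3, exp=4)
        pow_rec(base=3, exp=3)
          pow_rec(base=3, exp=2)
            pow_rec(base=3, exp=1)
              pow_rec(base=3, exp=0)
              -> return 1
            -> return 3
          -> return 9
        -> return 27
      -> return 81
    -> return 243
  -> return 729
-> return 2187

Final answer: 2187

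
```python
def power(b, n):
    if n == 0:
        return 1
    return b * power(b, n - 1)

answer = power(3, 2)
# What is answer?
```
Call trace:
power(b=3, n=2)
  power(b=3, n=1)
    power(b=3, n=0)
    -> return 1
  -> return 3
-> return 9

Final answer: 9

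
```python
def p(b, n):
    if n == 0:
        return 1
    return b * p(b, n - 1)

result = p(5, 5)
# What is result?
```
Call trace:
p(b=5, n=5)
  p(b=5, n=4)
    p(b=5, n=3)
      p(b=5, n=2)
        p(b=5, n=1)
          p(b=5, n=0)
          -> return 1
        -> return 5
      -> return 25
    -> return 125
  -> return 625
-> return 3125

Final answer: 3125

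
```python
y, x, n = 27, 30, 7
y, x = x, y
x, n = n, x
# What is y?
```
Trace:
  y=27, x=30, n=7
  y=30, x=27, n=7
  y=30, x=7, n=27

Final answer: 30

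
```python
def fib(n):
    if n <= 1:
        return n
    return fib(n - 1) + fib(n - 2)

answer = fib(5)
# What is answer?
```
Call trace (a repeated sub-call is expanded the first time; later identical calls just restate its return value):
fib(n=5)
  fib(n=4)
    fib(n=3)
      fib(n=2)
        fib(n=1)
        -> return 1
        fib(n=0)
        -> return 0
      -> return 1
      fib(n=1)
      -> return 1
    -> return 2
    fib(n=2) -> return 1  (same call as traced above)
  -> return 3
  fib(n=3) -> return 2  (same call as traced above)
-> return 5

Final answer: 5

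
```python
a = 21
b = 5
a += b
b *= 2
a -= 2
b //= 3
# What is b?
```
Trace:
  a=21
  a=21, b=5
  a=26, b=5
  a=26, b=10
  a=24, b=10
  a=24, b=3

Final answer: 3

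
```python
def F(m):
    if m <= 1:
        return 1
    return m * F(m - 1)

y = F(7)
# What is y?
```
Call trace:
F(m=7)
  F(m=6)
    F(m=5)
      F(m=4)
        F(m=3)
          F(m=2)
            F(m=1)
            -> return 1
          -> return 2
        -> return 6
      -> return 24
    -> return 120
  -> return 720
-> return 5040

Final answer: 5040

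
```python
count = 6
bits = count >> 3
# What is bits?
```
Trace:
  count=6
  count=6, bits=0

Final answer: 0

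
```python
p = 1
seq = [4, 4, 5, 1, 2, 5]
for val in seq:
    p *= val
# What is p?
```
Trace:
  p=1
  p=4, val=4
  p=16, val=4
  p=80, val=5
  p=80, val=1
  p=160, val=2
  p=800, val=5

Final answer: 800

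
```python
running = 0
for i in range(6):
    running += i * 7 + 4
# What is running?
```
Trace:
  running=0
  running=4, i=0
  running=15, i=1
  running=33, i=2
  running=58, i=3
  running=90, i=4
  running=129, i=5

Final answer: 129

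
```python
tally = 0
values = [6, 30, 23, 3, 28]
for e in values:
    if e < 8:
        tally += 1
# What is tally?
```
Trace:
  tally=0
  tally=1, e=6
  tally=1, e=30
  tally=1, e=23
  tally=2, e=3
  tally=2, e=28

Final answer: 2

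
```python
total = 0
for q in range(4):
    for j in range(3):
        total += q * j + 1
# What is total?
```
Trace:
  total=0
  total=1, q=0, j=0
  total=2, q=0, j=1
  total=3, q=0, j=2
  total=4, q=1, j=0
  total=6, q=1, j=1
  total=9, q=1, j=2
  total=10, q=2, j=0
  total=13, q=2, j=1
  total=18, q=2, j=2
  total=19, q=3, j=0
  total=23, q=3, j=1
  total=30, q=3, j=2

Final answer: 30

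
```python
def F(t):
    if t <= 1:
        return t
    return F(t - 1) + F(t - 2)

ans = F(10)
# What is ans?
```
Call trace (a repeated sub-call is expanded the first time; later identical calls just restate its return value):
F(t=10)
  F(t=9)
    F(t=8)
      F(t=7)
        F(t=6)
          F(t=5)
            F(t=4)
              F(t=3)
                F(t=2)
                  F(t=1)
                  -> return 1
                  F(t=0)
                  -> return 0
                -> return 1
                F(t=1)
                -> return 1
              -> return 2
              F(t=2) -> return 1  (same call as traced above)
            -> return 3
            F(t=3) -> return 2  (same call as traced above)
          -> return 5
          F(t=4) -> return 3  (same call as traced above)
        -> return 8
        F(t=5) -> return 5  (same call as traced above)
      -> return 13
      F(t=6) -> return 8  (same call as traced above)
    -> return 21
    F(t=7) -> return 13  (same call as traced above)
  -> return 34
  F(t=8) -> return 21  (same call as traced above)
-> return 55

Final answer: 55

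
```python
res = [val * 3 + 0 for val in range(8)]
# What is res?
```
Trace:
  val=0
  val=1
  val=2
  val=3
  val=4
  val=5
  val=6
  val=7
  res=[0, 3, 6, 9, 12, 15, 18, 21]

Final answer: [0, 3, 6, 9, 12, 15, 18, 21]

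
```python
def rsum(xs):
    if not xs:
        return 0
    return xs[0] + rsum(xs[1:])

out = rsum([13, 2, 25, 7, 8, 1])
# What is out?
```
Call trace:
rsum(xs=[13, 2, 25, 7, 8, 1])
  rsum(xs=[2, 25, 7, 8, 1])
    rsum(xs=[25, 7, 8, 1])
      rsum(xs=[7, 8, 1])
        rsum(xs=[8, 1])
          rsum(xs=[1])
            rsum(xs=[])
            -> return 0
          -> return 1
        -> return 9
      -> return 16
    -> return 41
  -> return 43
-> return 56

Final answer: 56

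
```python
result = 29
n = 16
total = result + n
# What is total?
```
Trace:
  result=29
  result=29, n=16
  result=29, n=16, total=45

Final answer: 45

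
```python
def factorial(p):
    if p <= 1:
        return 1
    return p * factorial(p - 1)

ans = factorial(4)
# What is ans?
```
Call trace:
factorial(p=4)
  factorial(p=3)
    factorial(p=2)
      factorial(p=1)
      -> return 1
    -> return 2
  -> return 6
-> return 24

Final answer: 24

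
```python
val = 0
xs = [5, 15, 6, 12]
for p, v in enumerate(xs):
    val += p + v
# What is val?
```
Trace:
  val=0
  val=5, p=0, v=5
  val=21, p=1, v=15
  val=29, p=2, v=6
  val=44, p=3, v=12

Final answer: 44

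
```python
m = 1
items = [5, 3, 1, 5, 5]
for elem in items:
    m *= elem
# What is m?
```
Trace:
  m=1
  m=5, elem=5
  m=15, elem=3
  m=15, elem=1
  m=75, elem=5
  m=375, elem=5

Final answer: 375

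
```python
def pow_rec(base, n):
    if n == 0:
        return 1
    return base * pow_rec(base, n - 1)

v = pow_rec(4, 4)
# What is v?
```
Call trace:
pow_rec(base=4, n=4)
  pow_rec(base=4, n=3)
    pow_rec(base=4, n=2)
      pow_rec(base=4, n=1)
        pow_rec(base=4, n=0)
        -> return 1
      -> return 4
    -> return 16
  -> return 64
-> return 256

Final answer: 256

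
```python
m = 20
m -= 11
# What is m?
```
Trace:
  m=20
  m=9

Final answer: 9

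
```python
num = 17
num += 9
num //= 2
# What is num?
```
Trace:
  num=17
  num=26
  num=13

Final answer: 13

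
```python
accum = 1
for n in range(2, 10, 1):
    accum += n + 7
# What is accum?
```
Trace:
  accum=1
  accum=10, n=2
  accum=20, n=3
  accum=31, n=4
  accum=43, n=5
  accum=56, n=6
  accum=70, n=7
  accum=85, n=8
  accum=101, n=9

Final answer: 101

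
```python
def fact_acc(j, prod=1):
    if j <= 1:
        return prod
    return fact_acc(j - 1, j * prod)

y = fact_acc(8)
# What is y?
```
Call trace:
fact_acc(j=8, prod=1)
  fact_acc(j=7, prod=8)
    fact_acc(j=6, prod=56)
      fact_acc(j=5, prod=336)
        fact_acc(j=4, prod=1680)
          fact_acc(j=3, prod=6720)
            fact_acc(j=2, prod=20160)
              fact_acc(j=1, prod=40320)
              -> return 40320
            -> return 40320
          -> return 40320
        -> return 40320
      -> return 40320
    -> return 40320
  -> return 40320
-> return 40320

Final answer: 40320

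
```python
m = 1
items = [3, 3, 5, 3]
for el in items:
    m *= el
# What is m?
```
Trace:
  m=1
  m=3, el=3
  m=9, el=3
  m=45, el=5
  m=135, el=3

Final answer: 135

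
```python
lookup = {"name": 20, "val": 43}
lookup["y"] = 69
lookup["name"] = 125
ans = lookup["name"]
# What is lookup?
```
Trace:
  lookup={'name': 20, 'val': 43}
  lookup={'name': 20, 'val': 43, 'y': 69}
  lookup={'name': 125, 'val': 43, 'y': 69}
  lookup={'name': 125, 'val': 43, 'y': 69}, ans=125

Final answer: {'name': 125, 'val': 43, 'y': 69}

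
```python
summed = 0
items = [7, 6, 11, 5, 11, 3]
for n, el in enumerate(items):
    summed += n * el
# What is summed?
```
Trace:
  summed=0
  summed=0, n=0, el=7
  summed=6, n=1, el=6
  summed=28, n=2, el=11
  summed=43, n=3, el=5
  summed=87, n=4, el=11
  summed=102, n=5, el=3

Final answer: 102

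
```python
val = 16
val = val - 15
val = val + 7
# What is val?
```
Trace:
  val=16
  val=1
  val=8

Final answer: 8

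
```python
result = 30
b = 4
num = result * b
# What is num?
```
Trace:
  result=30
  result=30, b=4
  result=30, b=4, num=120

Final answer: 120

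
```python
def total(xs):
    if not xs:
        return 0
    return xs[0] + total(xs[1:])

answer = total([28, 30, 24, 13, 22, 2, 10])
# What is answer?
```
Call trace:
total(xs=[28, 30, 24, 13, 22, 2, 10])
  total(xs=[30, 24, 13, 22, 2, 10])
    total(xs=[24, 13, 22, 2, 10])
      total(xs=[13, 22, 2, 10])
        total(xs=[22, 2, 10])
          total(xs=[2, 10])
            total(xs=[10])
              total(xs=[])
              -> return 0
            -> return 10
          -> return 12
        -> return 34
      -> return 47
    -> return 71
  -> return 101
-> return 129

Final answer: 129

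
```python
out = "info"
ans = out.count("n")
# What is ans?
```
Trace:
  out='info'
  out='info', ans=1

Final answer: 1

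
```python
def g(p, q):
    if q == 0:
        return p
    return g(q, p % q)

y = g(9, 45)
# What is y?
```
Call trace:
g(p=9, q=45)
  g(p=45, q=9)
    g(p=9, q=0)
    -> return 9
  -> return 9
-> return 9

Final answer: 9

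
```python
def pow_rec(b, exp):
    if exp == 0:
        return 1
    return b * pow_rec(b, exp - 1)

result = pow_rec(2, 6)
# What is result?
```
Call trace:
pow_rec(b=2, exp=6)
  pow_rec(b=2, exp=5)
    pow_rec(b=2, exp=4)
      pow_rec(b=2, exp=3)
        pow_rec(b=2, exp=2)
          pow_rec(b=2, exp=1)
            pow_rec(b=2, exp=0)
            -> return 1
          -> return 2
        -> return 4
      -> return 8
    -> return 16
  -> return 32
-> return 64

Final answer: 64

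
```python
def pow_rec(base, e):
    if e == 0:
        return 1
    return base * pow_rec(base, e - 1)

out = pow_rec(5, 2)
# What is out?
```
Call trace:
pow_rec(base=5, e=2)
  pow_rec(base=5, e=1)
    pow_rec(base=5, e=0)
    -> return 1
  -> return 5
-> return 25

Final answer: 25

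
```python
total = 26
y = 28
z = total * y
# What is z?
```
Trace:
  total=26
  total=26, y=28
  total=26, y=28, z=728

Final answer: 728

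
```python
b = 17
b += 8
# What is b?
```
Trace:
  b=17
  b=25

Final answer: 25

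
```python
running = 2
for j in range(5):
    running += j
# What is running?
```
Trace:
  running=2
  running=2, j=0
  running=3, j=1
  running=5, j=2
  running=8, j=3
  running=12, j=4

Final answer: 12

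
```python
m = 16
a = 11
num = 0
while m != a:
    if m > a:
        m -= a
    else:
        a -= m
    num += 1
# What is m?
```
Trace:
  m=16
  m=16, a=11
  m=16, a=11, num=0
  m=5, a=11, num=1
  m=5, a=6, num=2
  m=5, a=1, num=3
  m=4, a=1, num=4
  m=3, a=1, num=5
  m=2, a=1, num=6
  m=1, a=1, num=7

Final answer: 1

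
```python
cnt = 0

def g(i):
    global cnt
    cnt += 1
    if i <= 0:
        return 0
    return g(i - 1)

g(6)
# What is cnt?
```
Call trace:
g(i=6)
  g(i=5)
    g(i=4)
      g(i=3)
        g(i=2)
          g(i=1)
            g(i=0)
            -> return 0
          -> return 0
        -> return 0
      -> return 0
    -> return 0
  -> return 0
-> return 0

cnt is incremented once per call. g is entered once for each i = 6, 5, 4, 3, 2, 1, 0 (the i <= 0 call returns without recursing), i.e. 6 + 1 calls.
cnt = 7

Final answer: 7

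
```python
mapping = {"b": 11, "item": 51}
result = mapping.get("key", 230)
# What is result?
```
Trace:
  mapping={'b': 11, 'item': 51}
  mapping={'b': 11, 'item': 51}, result=230

Final answer: 230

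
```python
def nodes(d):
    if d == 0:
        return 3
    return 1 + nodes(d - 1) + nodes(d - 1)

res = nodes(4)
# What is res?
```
Call trace (a repeated sub-call is expanded the first time; later identical calls just restate its return value):
nodes(d=4)
  nodes(d=3)
    nodes(d=2)
      nodes(d=1)
        nodes(d=0)
        -> return 3
        nodes(d=0)
        -> return 3
      -> return 7
      nodes(d=1) -> return 7  (same call as traced above)
    -> return 15
    nodes(d=2) -> return 15  (same call as traced above)
  -> return 31
  nodes(d=3) -> return 31  (same call as traced above)
-> return 63

Final answer: 63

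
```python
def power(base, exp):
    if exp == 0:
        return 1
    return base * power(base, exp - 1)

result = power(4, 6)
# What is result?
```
Call trace:
power(base=4, exp=6)
  power(base=4, exp=5)
    power(base=4, exp=4)
      power(base=4, exp=3)
        power(base=4, exp=2)
          power(base=4, exp=1)
            power(base=4, exp=0)
            -> return 1
          -> return 4
        -> return 16
      -> return 64
    -> return 256
  -> return 1024
-> return 4096

Final answer: 4096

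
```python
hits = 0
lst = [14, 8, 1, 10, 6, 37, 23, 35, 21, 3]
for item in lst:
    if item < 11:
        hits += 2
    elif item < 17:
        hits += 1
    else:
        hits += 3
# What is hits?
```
Trace:
  hits=0
  hits=1, item=14
  hits=3, item=8
  hits=5, item=1
  hits=7, item=10
  hits=9, item=6
  hits=12, item=37
  hits=15, item=23
  hits=18, item=35
  hits=21, item=21
  hits=23, item=3

Final answer: 23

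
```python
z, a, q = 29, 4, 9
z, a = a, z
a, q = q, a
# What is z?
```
Trace:
  z=29, a=4, q=9
  z=4, a=29, q=9
  z=4, a=9, q=29

Final answer: 4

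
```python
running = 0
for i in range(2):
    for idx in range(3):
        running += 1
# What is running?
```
Trace:
  running=0
  running=1, i=0, idx=0
  running=2, i=0, idx=1
  running=3, i=0, idx=2
  running=4, i=1, idx=0
  running=5, i=1, idx=1
  running=6, i=1, idx=2

Final answer: 6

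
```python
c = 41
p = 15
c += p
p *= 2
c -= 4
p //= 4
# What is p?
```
Trace:
  c=41
  c=41, p=15
  c=56, p=15
  c=56, p=30
  c=52, p=30
  c=52, p=7

Final answer: 7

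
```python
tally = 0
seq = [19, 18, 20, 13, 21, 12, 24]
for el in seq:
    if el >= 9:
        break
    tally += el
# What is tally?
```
Trace:
  tally=0
  tally=0, el=19

Final answer: 0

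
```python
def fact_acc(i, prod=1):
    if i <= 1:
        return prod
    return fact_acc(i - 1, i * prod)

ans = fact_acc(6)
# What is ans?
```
Call trace:
fact_acc(i=6, prod=1)
  fact_acc(i=5, prod=6)
    fact_acc(i=4, prod=30)
      fact_acc(i=3, prod=120)
        fact_acc(i=2, prod=360)
          fact_acc(i=1, prod=720)
          -> return 720
        -> return 720
      -> return 720
    -> return 720
  -> return 720
-> return 720

Final answer: 720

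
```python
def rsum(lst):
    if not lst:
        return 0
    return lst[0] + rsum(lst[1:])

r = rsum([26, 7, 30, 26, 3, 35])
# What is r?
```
Call trace:
rsum(lst=[26, 7, 30, 26, 3, 35])
  rsum(lst=[7, 30, 26, 3, 35])
    rsum(lst=[30, 26, 3, 35])
      rsum(lst=[26, 3, 35])
        rsum(lst=[3, 35])
          rsum(lst=[35])
            rsum(lst=[])
            -> return 0
          -> return 35
        -> return 38
      -> return 64
    -> return 94
  -> return 101
-> return 127

Final answer: 127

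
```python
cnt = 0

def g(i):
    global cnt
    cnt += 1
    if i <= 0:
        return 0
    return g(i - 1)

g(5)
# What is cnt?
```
Call trace:
g(i=5)
  g(i=4)
    g(i=3)
      g(i=2)
        g(i=1)
          g(i=0)
          -> return 0
        -> return 0
      -> return 0
    -> return 0
  -> return 0
-> return 0

cnt is incremented once per call. g is entered once for each i = 5, 4, 3, 2, 1, 0 (the i <= 0 call returns without recursing), i.e. 5 + 1 calls.
cnt = 6

Final answer: 6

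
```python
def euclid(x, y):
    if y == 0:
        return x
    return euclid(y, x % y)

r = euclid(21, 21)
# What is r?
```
Call trace:
euclid(x=21, y=21)
  euclid(x=21, y=0)
  -> return 21
-> return 21

Final answer: 21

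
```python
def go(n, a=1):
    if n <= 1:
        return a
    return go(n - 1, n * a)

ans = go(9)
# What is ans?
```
Call trace:
go(n=9, a=1)
  go(n=8, a=9)
    go(n=7, a=72)
      go(n=6, a=504)
        go(n=5, a=3024)
          go(n=4, a=15120)
            go(n=3, a=60480)
              go(n=2, a=181440)
                go(n=1, a=362880)
                -> return 362880
              -> return 362880
            -> return 362880
          -> return 362880
        -> return 362880
      -> return 362880
    -> return 362880
  -> return 362880
-> return 362880

Final answer: 362880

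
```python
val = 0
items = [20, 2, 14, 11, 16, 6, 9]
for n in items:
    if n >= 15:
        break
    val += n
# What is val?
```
Trace:
  val=0
  val=0, n=20

Final answer: 0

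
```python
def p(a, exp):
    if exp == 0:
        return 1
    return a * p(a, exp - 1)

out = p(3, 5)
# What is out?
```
Call trace:
p(a=3, exp=5)
  p(a=3, exp=4)
    p(a=3, exp=3)
      p(a=3, exp=2)
        p(a=3, exp=1)
          p(a=3, exp=0)
          -> return 1
        -> return 3
      -> return 9
    -> return 27
  -> return 81
-> return 243

Final answer: 243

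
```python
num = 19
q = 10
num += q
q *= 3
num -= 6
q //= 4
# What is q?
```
Trace:
  num=19
  num=19, q=10
  num=29, q=10
  num=29, q=30
  num=23, q=30
  num=23, q=7

Final answer: 7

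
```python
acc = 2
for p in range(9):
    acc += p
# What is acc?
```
Trace:
  acc=2
  acc=2, p=0
  acc=3, p=1
  acc=5, p=2
  acc=8, p=3
  acc=12, p=4
  acc=17, p=5
  acc=23, p=6
  acc=30, p=7
  acc=38, p=8

Final answer: 38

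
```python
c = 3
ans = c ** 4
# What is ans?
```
Trace:
  c=3
  c=3, ans=81

Final answer: 81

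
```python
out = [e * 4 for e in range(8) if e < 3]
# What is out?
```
Trace:
  e=0
  e=1
  e=2
  e=3
  e=4
  e=5
  e=6
  e=7
  out=[0, 4, 8]

Final answer: [0, 4, 8]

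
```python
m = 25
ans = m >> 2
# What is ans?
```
Trace:
  m=25
  m=25, ans=6

Final answer: 6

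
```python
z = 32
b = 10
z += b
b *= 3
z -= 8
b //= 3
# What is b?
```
Trace:
  z=32
  z=32, b=10
  z=42, b=10
  z=42, b=30
  z=34, b=30
  z=34, b=10

Final answer: 10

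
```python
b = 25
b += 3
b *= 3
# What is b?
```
Trace:
  b=25
  b=28
  b=84

Final answer: 84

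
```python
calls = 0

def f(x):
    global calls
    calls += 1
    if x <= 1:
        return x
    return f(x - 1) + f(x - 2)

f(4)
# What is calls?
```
Call trace (a repeated sub-call is expanded the first time; later identical calls just restate its return value):
f(x=4)
  f(x=3)
    f(x=2)
      f(x=1)
      -> return 1
      f(x=0)
      -> return 0
    -> return 1
    f(x=1)
    -> return 1
  -> return 2
  f(x=2) -> return 1  (same call as traced above)
-> return 3

calls is incremented once per call, so count the calls in each subtree. Let C(x) = number of calls made by f(x).
C(0) = C(1) = 1 (base case, no recursion); C(x) = 1 + C(x - 1) + C(x - 2) otherwise.
C(2) = 1 + C(1) + C(0) = 1 + 1 + 1 = 3
C(3) = 1 + C(2) + C(1) = 1 + 3 + 1 = 5
C(4) = 1 + C(3) + C(2) = 1 + 5 + 3 = 9
calls = C(4) = 9

Final answer: 9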